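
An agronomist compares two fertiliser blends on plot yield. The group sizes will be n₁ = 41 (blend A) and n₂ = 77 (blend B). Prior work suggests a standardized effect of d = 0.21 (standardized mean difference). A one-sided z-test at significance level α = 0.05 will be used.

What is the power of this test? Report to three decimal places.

Noncentrality parameter: δ = d / √(1/n₁ + 1/n₂) = 0.21 / √(1/41 + 1/77) = 1.0862
Critical value for a one-sided test at α = 0.05: z_α = 1.645.
Power = P(Z > 1.645 − δ) = Φ(-0.559) = 0.2882.

Power ≈ 0.288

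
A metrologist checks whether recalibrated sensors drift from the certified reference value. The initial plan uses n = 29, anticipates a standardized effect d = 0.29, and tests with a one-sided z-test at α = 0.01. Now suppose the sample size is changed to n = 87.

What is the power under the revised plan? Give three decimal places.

With n = 87: δ = d·√n = 0.29 × √87 = 2.7049. Critical value z_{0.01} = 2.326.
Revised power = Φ(δ − 2.326) = Φ(0.379) = 0.6475.

Power ≈ 0.648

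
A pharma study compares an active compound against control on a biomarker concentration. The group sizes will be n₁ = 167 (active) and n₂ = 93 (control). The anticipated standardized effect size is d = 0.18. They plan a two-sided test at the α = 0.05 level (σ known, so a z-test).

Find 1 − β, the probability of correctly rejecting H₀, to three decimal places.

Noncentrality parameter: δ = d / √(1/n₁ + 1/n₂) = 0.18 / √(1/167 + 1/93) = 1.3912
Critical value for a two-sided test at α = 0.05: z_{α/2} = 1.960.
Power = Φ(δ − 1.960) + Φ(−δ − 1.960) = Φ(-0.569) + Φ(-3.351) = 0.2848 + 0.0004 = 0.2852.

Power ≈ 0.285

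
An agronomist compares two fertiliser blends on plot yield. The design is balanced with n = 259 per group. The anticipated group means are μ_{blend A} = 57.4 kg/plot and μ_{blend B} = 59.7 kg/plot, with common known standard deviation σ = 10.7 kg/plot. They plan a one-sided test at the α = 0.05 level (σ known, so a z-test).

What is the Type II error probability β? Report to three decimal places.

β ≈ 0.211

Standardized effect: d = |μ_{blend A} − μ_{blend B}| / σ = |57.4 − 59.7| / 10.7 = 0.2150
Noncentrality parameter: δ = d·√(n/2) = 0.2150 × √(259/2) = 2.4461
Critical value for a one-sided test at α = 0.05: z_α = 1.645.
Power = P(Z > 1.645 − δ) = Φ(0.801) = 0.7885.
Type II error: β = 1 − power = 1 − 0.7885 = 0.2115.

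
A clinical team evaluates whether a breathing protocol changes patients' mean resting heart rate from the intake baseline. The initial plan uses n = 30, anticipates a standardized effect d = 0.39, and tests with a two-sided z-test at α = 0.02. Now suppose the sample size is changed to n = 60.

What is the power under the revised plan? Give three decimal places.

Power ≈ 0.756

With n = 60: δ = d·√n = 0.39 × √60 = 3.0209. Critical value z_{0.01} = 2.326.
Revised power = Φ(δ − 2.326) + Φ(−δ − 2.326) = Φ(0.695) + Φ(-5.347) = 0.7563 + 0.0000 = 0.7563.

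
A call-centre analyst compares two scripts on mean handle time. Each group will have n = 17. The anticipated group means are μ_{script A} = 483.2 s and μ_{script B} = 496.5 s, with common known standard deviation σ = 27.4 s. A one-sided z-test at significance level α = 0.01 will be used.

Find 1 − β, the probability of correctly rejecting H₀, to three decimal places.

Power ≈ 0.181

Standardized effect: d = |μ_{script A} − μ_{script B}| / σ = |483.2 − 496.5| / 27.4 = 0.4854
Noncentrality parameter: δ = d·√(n/2) = 0.4854 × √(17/2) = 1.4152
Critical value for a one-sided test at α = 0.01: z_α = 2.326.
Power = P(Z > 2.326 − δ) = Φ(-0.911) = 0.1811.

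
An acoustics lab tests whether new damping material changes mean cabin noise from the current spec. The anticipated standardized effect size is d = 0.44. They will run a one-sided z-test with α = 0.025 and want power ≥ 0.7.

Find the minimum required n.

n = 32

For power 0.7 need Φ(δ − z_{0.025}) = 0.7, so δ = z_{0.025} + z_{0.30} = 1.960 + 0.524 = 2.484.
δ = d·√n ⇒ n = (δ/d)² = (2.484 / 0.44)² = 31.88.
Round up to the next whole unit.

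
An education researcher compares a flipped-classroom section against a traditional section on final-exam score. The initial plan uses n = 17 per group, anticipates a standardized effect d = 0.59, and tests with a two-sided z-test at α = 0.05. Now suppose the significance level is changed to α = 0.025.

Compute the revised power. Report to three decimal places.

δ = d·√(n/2) = 0.59 × √(17/2) = 1.7201 (unchanged). New critical value: z_{0.0125} = 2.241.
Revised power = Φ(δ − 2.241) + Φ(−δ − 2.241) = Φ(-0.521) + Φ(-3.962) = 0.3011 + 0.0000 = 0.3011.

Power ≈ 0.301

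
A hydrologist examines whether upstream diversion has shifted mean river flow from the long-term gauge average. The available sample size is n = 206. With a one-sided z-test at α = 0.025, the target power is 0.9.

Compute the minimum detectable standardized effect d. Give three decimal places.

Need Φ(δ − 1.960) = 0.9, so δ = 1.960 + 1.282 = 3.242.
δ = d·√n ⇒ d = δ/√n = 3.242/√206 = 0.2258.

d ≈ 0.226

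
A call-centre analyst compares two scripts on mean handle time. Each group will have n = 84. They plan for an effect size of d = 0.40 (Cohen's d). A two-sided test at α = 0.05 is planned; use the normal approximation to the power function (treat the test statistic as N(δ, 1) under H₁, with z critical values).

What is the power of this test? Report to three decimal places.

Power ≈ 0.736

Noncentrality parameter: δ = d·√(n/2) = 0.40 × √(84/2) = 2.5923
Critical value for a two-sided test at α = 0.05: z_{α/2} = 1.960.
Power = Φ(δ − 1.960) + Φ(−δ − 1.960) = Φ(0.632) + Φ(-4.552) = 0.7364 + 0.0000 = 0.7364.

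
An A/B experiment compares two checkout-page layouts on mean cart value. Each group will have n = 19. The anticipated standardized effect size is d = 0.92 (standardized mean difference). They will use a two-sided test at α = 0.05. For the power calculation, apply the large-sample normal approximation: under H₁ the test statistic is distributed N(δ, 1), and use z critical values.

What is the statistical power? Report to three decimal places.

Noncentrality parameter: λ = d·√(n/2) = 0.92 × √(19/2) = 2.8356
Two-sided α = 0.05 → critical value z_{0.025} = 1.960.
Power = Φ(λ − 1.960) + Φ(−λ − 1.960) = Φ(0.876) + Φ(-4.796) = 0.8094 + 0.0000 = 0.8094.

Power ≈ 0.809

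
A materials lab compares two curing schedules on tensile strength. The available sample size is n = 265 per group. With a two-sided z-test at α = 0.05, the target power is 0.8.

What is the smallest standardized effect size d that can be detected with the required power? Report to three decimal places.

d ≈ 0.243

Need Φ(δ − 1.960) = 0.8, so δ = 1.960 + 0.842 = 2.802.
(Lower-tail contribution to power is negligible for δ > 0.)
δ = d·√(n/2) ⇒ d = δ/√(n/2) = 2.802/√(265/2) = 0.2434.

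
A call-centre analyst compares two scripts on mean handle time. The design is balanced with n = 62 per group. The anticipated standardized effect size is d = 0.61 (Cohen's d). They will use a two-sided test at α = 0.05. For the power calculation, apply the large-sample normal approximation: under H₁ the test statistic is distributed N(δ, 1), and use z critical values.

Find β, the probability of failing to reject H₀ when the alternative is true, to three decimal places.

Noncentrality parameter: δ = d·√(n/2) = 0.61 × √(62/2) = 3.3963
Two-sided α = 0.05 → critical value z_{0.025} = 1.960.
Power = Φ(δ − 1.960) + Φ(−δ − 1.960) = Φ(1.436) + Φ(-5.356) = 0.9246 + 0.0000 = 0.9246.
Type II error: β = 1 − power = 1 − 0.9246 = 0.0754.

β ≈ 0.075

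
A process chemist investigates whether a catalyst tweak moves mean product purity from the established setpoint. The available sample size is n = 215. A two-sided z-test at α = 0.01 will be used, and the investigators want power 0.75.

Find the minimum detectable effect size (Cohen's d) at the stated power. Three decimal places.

Required noncentrality: δ = z_{0.005} + z_{0.25} = 2.576 + 0.674 = 3.250.
(The second rejection-region term Φ(−δ − z_{α/2}) is negligible and dropped.)
δ = d·√n ⇒ d = δ/√n = 3.250/√215 = 0.2217.

d ≈ 0.222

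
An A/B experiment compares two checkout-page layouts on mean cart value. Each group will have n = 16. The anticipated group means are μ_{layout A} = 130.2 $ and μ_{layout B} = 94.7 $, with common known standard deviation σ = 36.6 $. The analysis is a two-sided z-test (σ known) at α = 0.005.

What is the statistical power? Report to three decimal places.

Power ≈ 0.475

Standardized effect: d = |μ_{layout A} − μ_{layout B}| / σ = |130.2 − 94.7| / 36.6 = 0.9699
Noncentrality parameter: δ = d·√(n/2) = 0.9699 × √(16/2) = 2.7434
Critical value for a two-sided test at α = 0.005: z_{α/2} = 2.807.
Power = Φ(δ − 2.807) + Φ(−δ − 2.807) = Φ(-0.064) + Φ(-5.550) = 0.4746 + 0.0000 = 0.4746.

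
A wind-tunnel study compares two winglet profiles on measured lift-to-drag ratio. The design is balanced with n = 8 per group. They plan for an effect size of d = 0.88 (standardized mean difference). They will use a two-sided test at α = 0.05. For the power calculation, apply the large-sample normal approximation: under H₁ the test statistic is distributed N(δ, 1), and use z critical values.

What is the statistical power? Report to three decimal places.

Power ≈ 0.421

Noncentrality parameter: δ = d·√(n/2) = 0.88 × √(8/2) = 1.7600
Two-sided α = 0.05 → critical value z_{0.025} = 1.960.
Power = Φ(δ − 1.960) + Φ(−δ − 1.960) = Φ(-0.200) + Φ(-3.720) = 0.4208 + 0.0001 = 0.4209.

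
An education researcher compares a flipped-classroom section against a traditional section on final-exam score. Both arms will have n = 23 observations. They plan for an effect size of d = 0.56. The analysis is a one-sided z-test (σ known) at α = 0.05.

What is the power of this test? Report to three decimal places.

Power ≈ 0.600

Noncentrality parameter: λ = d·√(n/2) = 0.56 × √(23/2) = 1.8991
Critical value for a one-sided test at α = 0.05: z_α = 1.645.
Power = Φ(λ − 1.645) = Φ(0.254) = 0.6003.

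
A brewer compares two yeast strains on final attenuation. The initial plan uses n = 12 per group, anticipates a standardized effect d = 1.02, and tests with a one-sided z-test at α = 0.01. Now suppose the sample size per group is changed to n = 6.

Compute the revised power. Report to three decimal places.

With n = 6 per group: δ = d·√(n/2) = 1.02 × √(6/2) = 1.7667. Critical value z_{0.01} = 2.326.
Revised power = Φ(δ − 2.326) = Φ(-0.560) = 0.2879.

Power ≈ 0.288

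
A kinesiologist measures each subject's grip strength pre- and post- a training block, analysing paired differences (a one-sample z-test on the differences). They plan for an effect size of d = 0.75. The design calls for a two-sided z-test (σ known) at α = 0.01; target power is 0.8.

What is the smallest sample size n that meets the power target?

For power 0.8 need Φ(δ − z_{0.005}) = 0.8, so δ = z_{0.005} + z_{0.20} = 2.576 + 0.842 = 3.417.
(For δ > 0 the lower-tail rejection region contributes negligibly to power, so the one-term inversion is standard.)
δ = d·√n ⇒ n = (δ/d)² = (3.417 / 0.75)² = 20.76.
Rounding up, n = 21.

n = 21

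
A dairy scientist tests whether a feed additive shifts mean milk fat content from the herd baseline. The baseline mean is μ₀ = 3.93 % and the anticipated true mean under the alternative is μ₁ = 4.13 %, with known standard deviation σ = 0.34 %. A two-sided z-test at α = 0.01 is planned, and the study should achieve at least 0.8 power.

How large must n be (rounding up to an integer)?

n = 34

Standardized effect: d = |μ₁ − μ₀| / σ = |4.13 − 3.93| / 0.34 = 0.5882
Set Φ(δ − 2.576) = 0.8; then δ − 2.576 = Φ⁻¹(0.8) = 0.842, giving δ = 3.417.
(The Φ(−δ − z_{α/2}) term is vanishingly small for δ > 0 and is dropped in the standard sample-size formula.)
δ = d·√n ⇒ n = (δ/d)² = (3.417 / 0.5882)² = 33.75.
Round up to the next whole unit.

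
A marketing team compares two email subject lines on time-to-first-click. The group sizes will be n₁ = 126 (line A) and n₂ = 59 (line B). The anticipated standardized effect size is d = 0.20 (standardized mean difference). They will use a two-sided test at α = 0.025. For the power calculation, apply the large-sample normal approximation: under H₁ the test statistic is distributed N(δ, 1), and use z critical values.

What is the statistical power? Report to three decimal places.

Noncentrality parameter: δ = d / √(1/n₁ + 1/n₂) = 0.20 / √(1/126 + 1/59) = 1.2678
Two-sided α = 0.025 → critical value z_{0.0125} = 2.241.
Power = Φ(δ − 2.241) + Φ(−δ − 2.241) = Φ(-0.974) + Φ(-3.509) = 0.1651 + 0.0002 = 0.1654.

Power ≈ 0.165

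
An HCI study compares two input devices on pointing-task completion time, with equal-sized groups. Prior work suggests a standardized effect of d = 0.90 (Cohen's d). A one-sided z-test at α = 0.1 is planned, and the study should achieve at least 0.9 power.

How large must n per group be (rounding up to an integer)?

For power 0.9 need Φ(δ − z_{0.1}) = 0.9, so δ = z_{0.1} + z_{0.10} = 1.282 + 1.282 = 2.563.
δ = d·√(n/2) ⇒ n = 2(δ/d)² = 2 × (2.563 / 0.90)² = 16.22.
Round up to the next whole unit.

n = 17 per group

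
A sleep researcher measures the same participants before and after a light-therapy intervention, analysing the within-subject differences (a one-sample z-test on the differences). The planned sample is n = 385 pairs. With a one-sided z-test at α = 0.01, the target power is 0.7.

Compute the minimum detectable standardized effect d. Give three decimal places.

d ≈ 0.145

Required noncentrality: δ = z_{0.01} + z_{0.30} = 2.326 + 0.524 = 2.851.
δ = d·√n ⇒ d = δ/√n = 2.851/√385 = 0.1453.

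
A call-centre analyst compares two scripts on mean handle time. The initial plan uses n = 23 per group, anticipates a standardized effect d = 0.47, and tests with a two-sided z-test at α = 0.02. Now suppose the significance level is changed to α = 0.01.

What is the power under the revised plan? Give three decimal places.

Power ≈ 0.163

δ = d·√(n/2) = 0.47 × √(23/2) = 1.5938 (unchanged). New critical value: z_{0.005} = 2.576.
Revised power = Φ(δ − 2.576) + Φ(−δ − 2.576) = Φ(-0.982) + Φ(-4.170) = 0.1631 + 0.0000 = 0.1631.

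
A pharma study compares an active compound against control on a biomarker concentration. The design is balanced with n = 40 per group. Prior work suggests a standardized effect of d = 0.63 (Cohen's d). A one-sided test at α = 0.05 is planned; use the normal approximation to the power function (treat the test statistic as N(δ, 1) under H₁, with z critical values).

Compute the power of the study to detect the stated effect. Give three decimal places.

Noncentrality parameter: δ = d·√(n/2) = 0.63 × √(40/2) = 2.8174
One-sided α = 0.05 → critical value z_{0.05} = 1.645.
Power = Φ(δ − 1.645) = Φ(1.173) = 0.8795.

Power ≈ 0.880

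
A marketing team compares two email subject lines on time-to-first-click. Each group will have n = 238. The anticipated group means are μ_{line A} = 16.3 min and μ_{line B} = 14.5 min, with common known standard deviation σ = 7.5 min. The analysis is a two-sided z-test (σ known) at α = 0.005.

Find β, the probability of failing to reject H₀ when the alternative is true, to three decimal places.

Standardized effect: d = |μ_{line A} − μ_{line B}| / σ = |16.3 − 14.5| / 7.5 = 0.2400
Noncentrality parameter: δ = d·√(n/2) = 0.2400 × √(238/2) = 2.6181
Critical value for a two-sided test at α = 0.005: z_{α/2} = 2.807.
Power = Φ(δ − 2.807) + Φ(−δ − 2.807) = Φ(-0.189) + Φ(-5.425) = 0.4251 + 0.0000 = 0.4251.
Type II error: β = 1 − power = 1 − 0.4251 = 0.5749.

β ≈ 0.575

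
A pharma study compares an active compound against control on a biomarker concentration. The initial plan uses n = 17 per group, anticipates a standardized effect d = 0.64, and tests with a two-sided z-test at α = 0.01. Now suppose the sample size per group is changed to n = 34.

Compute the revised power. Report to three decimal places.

With n = 34 per group: δ = d·√(n/2) = 0.64 × √(34/2) = 2.6388. Critical value z_{0.005} = 2.576.
Revised power = Φ(δ − 2.576) + Φ(−δ − 2.576) = Φ(0.063) + Φ(-5.215) = 0.5251 + 0.0000 = 0.5251.

Power ≈ 0.525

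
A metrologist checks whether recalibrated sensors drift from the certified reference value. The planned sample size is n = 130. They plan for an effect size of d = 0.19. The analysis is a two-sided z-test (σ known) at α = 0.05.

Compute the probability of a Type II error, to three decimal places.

Noncentrality parameter: δ = d·√n = 0.19 × √130 = 2.1663
Critical value for a two-sided test at α = 0.05: z_{α/2} = 1.960.
Power = Φ(δ − 1.960) + Φ(−δ − 1.960) = Φ(0.206) + Φ(-4.126) = 0.5817 + 0.0000 = 0.5818.
Type II error: β = 1 − power = 1 − 0.5818 = 0.4182.

β ≈ 0.418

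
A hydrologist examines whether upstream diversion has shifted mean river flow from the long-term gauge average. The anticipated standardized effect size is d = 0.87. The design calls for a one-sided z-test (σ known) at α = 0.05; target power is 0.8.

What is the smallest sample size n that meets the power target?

n = 9

Set Φ(δ − 1.645) = 0.8; then δ − 1.645 = Φ⁻¹(0.8) = 0.842, giving δ = 2.486.
δ = d·√n ⇒ n = (δ/d)² = (2.486 / 0.87)² = 8.17.
Round up to the next whole unit.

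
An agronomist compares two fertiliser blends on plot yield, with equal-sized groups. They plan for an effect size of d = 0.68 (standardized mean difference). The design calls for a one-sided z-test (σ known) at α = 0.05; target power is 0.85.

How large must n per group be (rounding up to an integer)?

For power 0.85 need Φ(δ − z_{0.05}) = 0.85, so δ = z_{0.05} + z_{0.15} = 1.645 + 1.036 = 2.681.
δ = d·√(n/2) ⇒ n = 2(δ/d)² = 2 × (2.681 / 0.68)² = 31.10.
Rounding up, n = 32 per group.

n = 32 per group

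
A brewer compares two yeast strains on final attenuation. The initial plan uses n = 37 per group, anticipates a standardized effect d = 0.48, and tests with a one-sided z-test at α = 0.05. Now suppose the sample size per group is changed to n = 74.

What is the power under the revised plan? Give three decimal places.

Power ≈ 0.899

With n = 74 per group: δ = d·√(n/2) = 0.48 × √(74/2) = 2.9197. Critical value z_{0.05} = 1.645.
Revised power = Φ(δ − 1.645) = Φ(1.275) = 0.8988.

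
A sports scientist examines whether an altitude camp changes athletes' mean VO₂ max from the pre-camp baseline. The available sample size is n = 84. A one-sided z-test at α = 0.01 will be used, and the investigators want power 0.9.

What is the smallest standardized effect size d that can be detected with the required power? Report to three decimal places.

d ≈ 0.394

Required noncentrality: δ = z_{0.01} + z_{0.10} = 2.326 + 1.282 = 3.608.
δ = d·√n ⇒ d = δ/√n = 3.608/√84 = 0.3937.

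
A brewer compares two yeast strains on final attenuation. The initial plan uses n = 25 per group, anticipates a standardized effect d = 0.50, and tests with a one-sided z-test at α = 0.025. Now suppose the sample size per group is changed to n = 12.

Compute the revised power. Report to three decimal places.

With n = 12 per group: δ = d·√(n/2) = 0.50 × √(12/2) = 1.2247. Critical value z_{0.025} = 1.960.
Revised power = P(Z > 1.960 − δ) = Φ(-0.735) = 0.2311.

Power ≈ 0.231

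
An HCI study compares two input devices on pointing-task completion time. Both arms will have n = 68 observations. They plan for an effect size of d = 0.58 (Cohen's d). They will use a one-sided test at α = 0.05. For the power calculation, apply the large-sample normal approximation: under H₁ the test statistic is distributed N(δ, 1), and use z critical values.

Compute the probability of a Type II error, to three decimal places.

Noncentrality parameter: δ = d·√(n/2) = 0.58 × √(68/2) = 3.3820
Critical value for a one-sided test at α = 0.05: z_α = 1.645.
Power = Φ(δ − 1.645) = Φ(1.737) = 0.9588.
Type II error: β = 1 − power = 1 − 0.9588 = 0.0412.

β ≈ 0.041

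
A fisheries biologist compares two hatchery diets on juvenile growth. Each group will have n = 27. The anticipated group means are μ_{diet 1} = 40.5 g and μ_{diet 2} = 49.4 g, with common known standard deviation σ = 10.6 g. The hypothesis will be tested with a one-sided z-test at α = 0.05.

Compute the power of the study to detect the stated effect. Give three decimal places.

Power ≈ 0.925

Standardized effect: d = |μ_{diet 1} − μ_{diet 2}| / σ = |40.5 − 49.4| / 10.6 = 0.8396
Noncentrality parameter: δ = d·√(n/2) = 0.8396 × √(27/2) = 3.0850
One-sided α = 0.05 → critical value z_{0.05} = 1.645.
Power = P(Z > 1.645 − δ) = Φ(1.440) = 0.9251.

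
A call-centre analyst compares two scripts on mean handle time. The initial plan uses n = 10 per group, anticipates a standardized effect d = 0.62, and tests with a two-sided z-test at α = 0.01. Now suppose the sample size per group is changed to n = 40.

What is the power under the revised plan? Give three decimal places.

With n = 40 per group: δ = d·√(n/2) = 0.62 × √(40/2) = 2.7727. Critical value z_{0.005} = 2.576.
Revised power = Φ(δ − 2.576) + Φ(−δ − 2.576) = Φ(0.197) + Φ(-5.349) = 0.5780 + 0.0000 = 0.5780.

Power ≈ 0.578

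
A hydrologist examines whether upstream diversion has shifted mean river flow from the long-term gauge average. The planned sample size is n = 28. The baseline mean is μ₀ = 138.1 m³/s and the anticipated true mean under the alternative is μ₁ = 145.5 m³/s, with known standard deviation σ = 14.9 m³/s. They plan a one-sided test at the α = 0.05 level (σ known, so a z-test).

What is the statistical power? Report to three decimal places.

Power ≈ 0.837

Standardized effect: d = |μ₁ − μ₀| / σ = |145.5 − 138.1| / 14.9 = 0.4966
Noncentrality parameter: δ = d·√n = 0.4966 × √28 = 2.6280
One-sided α = 0.05 → critical value z_{0.05} = 1.645.
Power = Φ(δ − 1.645) = Φ(0.983) = 0.8372.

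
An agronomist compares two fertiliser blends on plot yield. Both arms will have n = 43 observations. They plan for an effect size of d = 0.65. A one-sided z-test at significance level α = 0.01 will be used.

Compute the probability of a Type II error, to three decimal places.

Noncentrality parameter: δ = d·√(n/2) = 0.65 × √(43/2) = 3.0139
Critical value for a one-sided test at α = 0.01: z_α = 2.326.
Power = P(Z > 2.326 − δ) = Φ(0.688) = 0.7541.
Type II error: β = 1 − power = 1 − 0.7541 = 0.2459.

β ≈ 0.246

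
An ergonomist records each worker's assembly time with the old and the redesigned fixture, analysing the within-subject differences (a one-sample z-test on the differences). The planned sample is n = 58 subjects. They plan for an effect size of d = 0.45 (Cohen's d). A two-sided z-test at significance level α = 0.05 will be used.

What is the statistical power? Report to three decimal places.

Noncentrality parameter: δ = d·√n = 0.45 × √58 = 3.4271
Two-sided α = 0.05 → critical value z_{0.025} = 1.960.
Power = Φ(δ − 1.960) + Φ(−δ − 1.960) = Φ(1.467) + Φ(-5.387) = 0.9288 + 0.0000 = 0.9288.

Power ≈ 0.929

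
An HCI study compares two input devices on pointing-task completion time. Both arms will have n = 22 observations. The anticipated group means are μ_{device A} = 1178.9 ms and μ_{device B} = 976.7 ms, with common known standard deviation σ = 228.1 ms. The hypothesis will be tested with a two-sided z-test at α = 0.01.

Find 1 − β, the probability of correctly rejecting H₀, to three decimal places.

Power ≈ 0.642

Standardized effect: d = |μ_{device A} − μ_{device B}| / σ = |1178.9 − 976.7| / 228.1 = 0.8865
Noncentrality parameter: δ = d·√(n/2) = 0.8865 × √(22/2) = 2.9400
Critical value for a two-sided test at α = 0.01: z_{α/2} = 2.576.
Power = Φ(δ − 2.576) + Φ(−δ − 2.576) = Φ(0.364) + Φ(-5.516) = 0.6421 + 0.0000 = 0.6421.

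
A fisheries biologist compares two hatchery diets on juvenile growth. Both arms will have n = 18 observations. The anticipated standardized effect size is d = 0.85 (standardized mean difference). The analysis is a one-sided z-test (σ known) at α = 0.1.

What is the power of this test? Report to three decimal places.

Power ≈ 0.898

Noncentrality parameter: δ = d·√(n/2) = 0.85 × √(18/2) = 2.5500
Critical value for a one-sided test at α = 0.1: z_α = 1.282.
Power = P(Z > 1.282 − δ) = Φ(1.268) = 0.8977.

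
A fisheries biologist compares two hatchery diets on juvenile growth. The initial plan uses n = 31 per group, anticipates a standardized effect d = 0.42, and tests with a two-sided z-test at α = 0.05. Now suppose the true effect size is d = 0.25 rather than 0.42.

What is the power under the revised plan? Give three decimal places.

Power ≈ 0.166

With d = 0.25: δ = d·√(n/2) = 0.25 × √(31/2) = 0.9843. Critical value z_{0.025} = 1.960.
Revised power = Φ(δ − 1.960) + Φ(−δ − 1.960) = Φ(-0.976) + Φ(-2.944) = 0.1646 + 0.0016 = 0.1662.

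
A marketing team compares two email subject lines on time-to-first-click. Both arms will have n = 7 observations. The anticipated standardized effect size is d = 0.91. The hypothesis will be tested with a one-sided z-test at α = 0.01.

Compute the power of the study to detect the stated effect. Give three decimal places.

Noncentrality parameter: δ = d·√(n/2) = 0.91 × √(7/2) = 1.7025
Critical value for a one-sided test at α = 0.01: z_α = 2.326.
Power = P(Z > 2.326 − δ) = Φ(-0.624) = 0.2663.

Power ≈ 0.266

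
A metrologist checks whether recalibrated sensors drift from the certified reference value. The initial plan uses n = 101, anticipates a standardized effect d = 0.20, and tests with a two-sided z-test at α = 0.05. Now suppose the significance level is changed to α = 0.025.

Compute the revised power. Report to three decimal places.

δ = d·√n = 0.20 × √101 = 2.0100 (unchanged). New critical value: z_{0.0125} = 2.241.
Revised power = Φ(δ − 2.241) + Φ(−δ − 2.241) = Φ(-0.231) + Φ(-4.251) = 0.4085 + 0.0000 = 0.4085.

Power ≈ 0.409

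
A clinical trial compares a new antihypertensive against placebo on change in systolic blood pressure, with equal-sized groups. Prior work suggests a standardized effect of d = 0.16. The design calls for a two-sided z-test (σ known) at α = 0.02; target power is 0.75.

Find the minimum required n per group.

n = 704 per group

For power 0.75 need Φ(δ − z_{0.01}) = 0.75, so δ = z_{0.01} + z_{0.25} = 2.326 + 0.674 = 3.001.
(Ignoring the negligible lower-tail rejection probability gives the usual closed-form inversion.)
δ = d·√(n/2) ⇒ n = 2(δ/d)² = 2 × (3.001 / 0.16)² = 703.52.
Round up to the next whole unit.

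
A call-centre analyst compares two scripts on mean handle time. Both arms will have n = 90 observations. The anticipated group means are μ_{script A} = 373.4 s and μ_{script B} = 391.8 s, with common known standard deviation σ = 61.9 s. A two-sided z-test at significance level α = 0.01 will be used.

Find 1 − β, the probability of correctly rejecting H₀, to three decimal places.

Standardized effect: d = |μ_{script A} − μ_{script B}| / σ = |373.4 − 391.8| / 61.9 = 0.2973
Noncentrality parameter: δ = d·√(n/2) = 0.2973 × √(90/2) = 1.9940
Two-sided α = 0.01 → critical value z_{0.005} = 2.576.
Power = Φ(δ − 2.576) + Φ(−δ − 2.576) = Φ(-0.582) + Φ(-4.570) = 0.2804 + 0.0000 = 0.2804.

Power ≈ 0.280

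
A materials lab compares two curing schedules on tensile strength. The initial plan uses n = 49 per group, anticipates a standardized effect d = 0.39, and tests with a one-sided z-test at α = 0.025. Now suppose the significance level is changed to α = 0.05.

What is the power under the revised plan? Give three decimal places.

δ = d·√(n/2) = 0.39 × √(49/2) = 1.9304 (unchanged). New critical value: z_{0.05} = 1.645.
Revised power = Φ(δ − 1.645) = Φ(0.286) = 0.6124.

Power ≈ 0.612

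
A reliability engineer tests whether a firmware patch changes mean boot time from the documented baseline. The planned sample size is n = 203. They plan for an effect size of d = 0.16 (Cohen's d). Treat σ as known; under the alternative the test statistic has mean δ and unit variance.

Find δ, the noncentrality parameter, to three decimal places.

δ ≈ 2.280

The noncentrality parameter scales effect size by the design's sample-size factor: δ = d·√n = 0.16 × √203 = 2.2796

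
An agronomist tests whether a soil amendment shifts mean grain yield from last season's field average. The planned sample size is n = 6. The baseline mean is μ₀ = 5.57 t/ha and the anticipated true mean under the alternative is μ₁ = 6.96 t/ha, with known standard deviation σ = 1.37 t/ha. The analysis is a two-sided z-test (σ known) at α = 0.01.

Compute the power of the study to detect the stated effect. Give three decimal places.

Power ≈ 0.464

Standardized effect: d = |μ₁ − μ₀| / σ = |6.96 − 5.57| / 1.37 = 1.0146
Noncentrality parameter: λ = d·√n = 1.0146 × √6 = 2.4852
Critical value for a two-sided test at α = 0.01: z_{α/2} = 2.576.
Power = Φ(λ − 2.576) + Φ(−λ − 2.576) = Φ(-0.091) + Φ(-5.061) = 0.4639 + 0.0000 = 0.4639.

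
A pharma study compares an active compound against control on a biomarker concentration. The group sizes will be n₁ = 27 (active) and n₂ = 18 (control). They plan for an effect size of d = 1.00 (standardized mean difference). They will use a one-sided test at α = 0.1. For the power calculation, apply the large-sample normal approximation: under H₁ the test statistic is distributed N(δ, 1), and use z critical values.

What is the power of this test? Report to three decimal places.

Noncentrality parameter: λ = d / √(1/n₁ + 1/n₂) = 1.00 / √(1/27 + 1/18) = 3.2863
One-sided α = 0.1 → critical value z_{0.1} = 1.282.
Power = Φ(λ − 1.282) = Φ(2.005) = 0.9775.

Power ≈ 0.978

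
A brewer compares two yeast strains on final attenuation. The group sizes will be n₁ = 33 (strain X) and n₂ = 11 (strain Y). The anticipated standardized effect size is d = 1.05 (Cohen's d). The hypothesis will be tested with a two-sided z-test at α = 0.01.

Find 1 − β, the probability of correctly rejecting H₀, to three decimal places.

Noncentrality parameter: δ = d / √(1/n₁ + 1/n₂) = 1.05 / √(1/33 + 1/11) = 3.0159
Two-sided α = 0.01 → critical value z_{0.005} = 2.576.
Power = Φ(δ − 2.576) + Φ(−δ − 2.576) = Φ(0.440) + Φ(-5.592) = 0.6701 + 0.0000 = 0.6701.

Power ≈ 0.670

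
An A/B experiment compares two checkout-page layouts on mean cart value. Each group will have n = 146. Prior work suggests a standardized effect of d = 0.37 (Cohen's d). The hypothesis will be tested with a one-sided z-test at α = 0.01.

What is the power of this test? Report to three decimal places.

Power ≈ 0.798

Noncentrality parameter: δ = d·√(n/2) = 0.37 × √(146/2) = 3.1613
Critical value for a one-sided test at α = 0.01: z_α = 2.326.
Power = Φ(δ − 2.326) = Φ(0.835) = 0.7981.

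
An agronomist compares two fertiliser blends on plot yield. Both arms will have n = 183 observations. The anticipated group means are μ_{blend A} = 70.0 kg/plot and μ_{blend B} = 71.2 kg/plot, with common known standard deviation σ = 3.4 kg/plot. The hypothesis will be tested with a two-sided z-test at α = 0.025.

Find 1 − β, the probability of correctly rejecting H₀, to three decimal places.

Power ≈ 0.872

Standardized effect: d = |μ_{blend A} − μ_{blend B}| / σ = |70.0 − 71.2| / 3.4 = 0.3529
Noncentrality parameter: δ = d·√(n/2) = 0.3529 × √(183/2) = 3.3761
Critical value for a two-sided test at α = 0.025: z_{α/2} = 2.241.
Power = Φ(δ − 2.241) + Φ(−δ − 2.241) = Φ(1.135) + Φ(-5.617) = 0.8717 + 0.0000 = 0.8717.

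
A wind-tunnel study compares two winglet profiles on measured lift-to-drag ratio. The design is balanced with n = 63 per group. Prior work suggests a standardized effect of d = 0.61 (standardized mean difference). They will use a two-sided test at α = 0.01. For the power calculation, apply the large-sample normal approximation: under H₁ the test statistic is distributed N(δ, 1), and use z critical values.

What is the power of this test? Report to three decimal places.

Power ≈ 0.802

Noncentrality parameter: δ = d·√(n/2) = 0.61 × √(63/2) = 3.4236
Critical value for a two-sided test at α = 0.01: z_{α/2} = 2.576.
Power = Φ(δ − 2.576) + Φ(−δ − 2.576) = Φ(0.848) + Φ(-5.999) = 0.8017 + 0.0000 = 0.8017.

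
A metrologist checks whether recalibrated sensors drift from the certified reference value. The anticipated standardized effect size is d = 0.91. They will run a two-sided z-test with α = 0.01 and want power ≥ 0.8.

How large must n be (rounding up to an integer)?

n = 15

Set Φ(δ − 2.576) = 0.8; then δ − 2.576 = Φ⁻¹(0.8) = 0.842, giving δ = 3.417.
(For δ > 0 the lower-tail rejection region contributes negligibly to power, so the one-term inversion is standard.)
δ = d·√n ⇒ n = (δ/d)² = (3.417 / 0.91)² = 14.10.
Rounding up, n = 15.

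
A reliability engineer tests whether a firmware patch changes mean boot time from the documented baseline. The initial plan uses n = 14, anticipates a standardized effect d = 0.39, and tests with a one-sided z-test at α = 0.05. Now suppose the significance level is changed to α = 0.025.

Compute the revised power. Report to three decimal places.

Power ≈ 0.308

δ = d·√n = 0.39 × √14 = 1.4592 (unchanged). New critical value: z_{0.025} = 1.960.
Revised power = P(Z > 1.960 − δ) = Φ(-0.501) = 0.3083.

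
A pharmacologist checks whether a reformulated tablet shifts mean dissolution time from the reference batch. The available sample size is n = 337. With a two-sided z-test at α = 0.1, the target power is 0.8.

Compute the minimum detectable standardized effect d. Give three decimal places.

d ≈ 0.135

Required noncentrality: δ = z_{0.05} + z_{0.20} = 1.645 + 0.842 = 2.486.
(Lower-tail contribution to power is negligible for δ > 0.)
δ = d·√n ⇒ d = δ/√n = 2.486/√337 = 0.1354.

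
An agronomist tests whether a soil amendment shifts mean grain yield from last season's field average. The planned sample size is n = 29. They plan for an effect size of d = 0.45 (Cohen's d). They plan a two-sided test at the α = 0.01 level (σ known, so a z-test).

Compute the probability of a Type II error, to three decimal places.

β ≈ 0.561

Noncentrality parameter: λ = d·√n = 0.45 × √29 = 2.4233
Two-sided α = 0.01 → critical value z_{0.005} = 2.576.
Power = Φ(λ − 2.576) + Φ(−λ − 2.576) = Φ(-0.153) + Φ(-4.999) = 0.4394 + 0.0000 = 0.4394.
Type II error: β = 1 − power = 1 − 0.4394 = 0.5606.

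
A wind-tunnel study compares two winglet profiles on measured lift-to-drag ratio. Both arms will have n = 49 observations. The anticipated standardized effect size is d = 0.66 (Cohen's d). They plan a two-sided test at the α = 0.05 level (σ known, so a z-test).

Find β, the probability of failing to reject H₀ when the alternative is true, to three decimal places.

Noncentrality parameter: δ = d·√(n/2) = 0.66 × √(49/2) = 3.2668
Two-sided α = 0.05 → critical value z_{0.025} = 1.960.
Power = Φ(δ − 1.960) + Φ(−δ − 1.960) = Φ(1.307) + Φ(-5.227) = 0.9044 + 0.0000 = 0.9044.
Type II error: β = 1 − power = 1 − 0.9044 = 0.0956.

β ≈ 0.096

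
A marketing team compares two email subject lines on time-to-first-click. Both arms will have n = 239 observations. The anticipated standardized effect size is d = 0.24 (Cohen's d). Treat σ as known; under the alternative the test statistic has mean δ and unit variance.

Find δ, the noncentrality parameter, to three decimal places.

The noncentrality parameter scales effect size by the design's sample-size factor: δ = d·√(n/2) = 0.24 × √(239/2) = 2.6236

δ ≈ 2.624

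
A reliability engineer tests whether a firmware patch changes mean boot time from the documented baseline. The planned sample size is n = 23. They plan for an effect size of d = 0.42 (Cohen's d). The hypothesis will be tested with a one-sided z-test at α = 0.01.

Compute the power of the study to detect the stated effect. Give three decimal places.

Power ≈ 0.377

Noncentrality parameter: δ = d·√n = 0.42 × √23 = 2.0142
One-sided α = 0.01 → critical value z_{0.01} = 2.326.
Power = Φ(δ − 2.326) = Φ(-0.312) = 0.3775.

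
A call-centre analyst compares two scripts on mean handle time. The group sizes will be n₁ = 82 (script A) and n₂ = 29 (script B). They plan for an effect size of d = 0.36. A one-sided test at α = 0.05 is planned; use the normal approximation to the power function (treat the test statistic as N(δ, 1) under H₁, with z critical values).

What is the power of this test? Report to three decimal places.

Power ≈ 0.509

Noncentrality parameter: δ = d / √(1/n₁ + 1/n₂) = 0.36 / √(1/82 + 1/29) = 1.6663
One-sided α = 0.05 → critical value z_{0.05} = 1.645.
Power = Φ(δ − 1.645) = Φ(0.021) = 0.5085.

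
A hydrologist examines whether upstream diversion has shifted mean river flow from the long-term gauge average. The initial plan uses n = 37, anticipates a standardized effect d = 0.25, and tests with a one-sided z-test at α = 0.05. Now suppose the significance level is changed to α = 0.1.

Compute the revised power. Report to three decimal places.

Power ≈ 0.595

δ = d·√n = 0.25 × √37 = 1.5207 (unchanged). New critical value: z_{0.1} = 1.282.
Revised power = Φ(δ − 1.282) = Φ(0.239) = 0.5945.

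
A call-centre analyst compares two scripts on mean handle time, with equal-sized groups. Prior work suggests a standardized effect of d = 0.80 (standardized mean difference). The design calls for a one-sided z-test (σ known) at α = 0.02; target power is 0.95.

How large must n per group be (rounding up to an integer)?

n = 43 per group

For power 0.95 need Φ(δ − z_{0.02}) = 0.95, so δ = z_{0.02} + z_{0.05} = 2.054 + 1.645 = 3.699.
δ = d·√(n/2) ⇒ n = 2(δ/d)² = 2 × (3.699 / 0.80)² = 42.75.
Rounding up, n = 43 per group.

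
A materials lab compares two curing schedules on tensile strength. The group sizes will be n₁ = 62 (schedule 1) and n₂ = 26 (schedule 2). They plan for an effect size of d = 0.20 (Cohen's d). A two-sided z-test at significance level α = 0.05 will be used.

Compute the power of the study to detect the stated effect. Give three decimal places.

Noncentrality parameter: λ = d / √(1/n₁ + 1/n₂) = 0.20 / √(1/62 + 1/26) = 0.8560
Critical value for a two-sided test at α = 0.05: z_{α/2} = 1.960.
Power = Φ(λ − 1.960) + Φ(−λ − 1.960) = Φ(-1.104) + Φ(-2.816) = 0.1348 + 0.0024 = 0.1372.

Power ≈ 0.137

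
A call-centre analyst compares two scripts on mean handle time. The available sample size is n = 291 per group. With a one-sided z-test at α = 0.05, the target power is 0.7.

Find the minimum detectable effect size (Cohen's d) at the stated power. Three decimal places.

Required noncentrality: δ = z_{0.05} + z_{0.30} = 1.645 + 0.524 = 2.169.
δ = d·√(n/2) ⇒ d = δ/√(n/2) = 2.169/√(291/2) = 0.1798.

d ≈ 0.180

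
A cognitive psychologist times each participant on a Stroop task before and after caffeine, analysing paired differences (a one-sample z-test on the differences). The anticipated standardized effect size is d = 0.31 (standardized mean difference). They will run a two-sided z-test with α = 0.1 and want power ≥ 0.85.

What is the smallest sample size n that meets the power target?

For power 0.85 need Φ(δ − z_{0.05}) = 0.85, so δ = z_{0.05} + z_{0.15} = 1.645 + 1.036 = 2.681.
(For δ > 0 the lower-tail rejection region contributes negligibly to power, so the one-term inversion is standard.)
δ = d·√n ⇒ n = (δ/d)² = (2.681 / 0.31)² = 74.81.
Rounding up, n = 75.

n = 75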